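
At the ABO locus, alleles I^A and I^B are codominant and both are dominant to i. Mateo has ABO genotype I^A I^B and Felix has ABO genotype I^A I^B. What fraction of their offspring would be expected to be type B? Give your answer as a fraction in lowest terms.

ABO cross I^A I^B × I^A I^B → offspring phenotypes: 1/4 A, 1/4 B, 1/2 AB.
So P(type B) = 1/4.

1/4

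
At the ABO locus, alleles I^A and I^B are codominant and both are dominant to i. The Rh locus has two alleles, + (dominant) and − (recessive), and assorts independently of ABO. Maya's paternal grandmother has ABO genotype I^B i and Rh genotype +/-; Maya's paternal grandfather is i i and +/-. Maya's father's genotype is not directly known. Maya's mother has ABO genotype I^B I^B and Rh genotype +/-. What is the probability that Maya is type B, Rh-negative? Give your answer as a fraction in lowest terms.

Maya's father's ABO genotype from I^B i × i i: 1/2 I^B i, 1/2 i i.
Crossing each possibility with the mother I^B I^B and summing P(type B): 1/2·1 + 1/2·1 = 1.
Similarly for Rh via the father's Rh distribution: P(Rh-) = 1/4.
Independent loci: 1 × 1/4 = 1/4.

1/4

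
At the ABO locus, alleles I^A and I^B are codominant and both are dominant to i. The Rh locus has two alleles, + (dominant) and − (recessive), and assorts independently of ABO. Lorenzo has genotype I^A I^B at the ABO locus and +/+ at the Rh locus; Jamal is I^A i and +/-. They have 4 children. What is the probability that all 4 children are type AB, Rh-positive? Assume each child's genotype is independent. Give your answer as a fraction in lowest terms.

ABO cross I^A I^B × I^A i → 1/2 A, 1/4 B, 1/4 AB.
Rh cross +/+ × +/- → 1 Rh+; so P(type AB, Rh-positive) = 1/4 × 1 = 1/4 per child.
All 4 independent: (1/4)^4 = 1/256.

1/256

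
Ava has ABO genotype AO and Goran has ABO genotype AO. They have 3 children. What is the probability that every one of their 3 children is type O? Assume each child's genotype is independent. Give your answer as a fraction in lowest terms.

ABO cross AO × AO → 1/4 O, 3/4 A.
So P(type O) = 1/4 per child.
All 3 independent: (1/4)^3 = 1/64.

1/64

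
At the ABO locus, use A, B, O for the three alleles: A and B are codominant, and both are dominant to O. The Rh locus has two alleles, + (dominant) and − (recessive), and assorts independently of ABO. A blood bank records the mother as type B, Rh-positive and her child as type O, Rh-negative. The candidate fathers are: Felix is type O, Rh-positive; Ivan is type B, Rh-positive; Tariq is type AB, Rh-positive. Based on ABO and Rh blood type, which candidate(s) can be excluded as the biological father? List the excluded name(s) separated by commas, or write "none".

Tariq

A candidate is excluded only if no genotype consistent with his phenotype could produce a type O, Rh-negative child with a type B, Rh-positive mother.
Tariq (type AB, Rh+): no genotype consistent with that phenotype can produce a type-O Rh- child with a type-B mother.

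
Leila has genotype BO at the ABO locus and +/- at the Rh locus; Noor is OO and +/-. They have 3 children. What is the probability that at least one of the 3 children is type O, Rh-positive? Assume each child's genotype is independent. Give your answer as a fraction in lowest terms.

ABO cross BO × OO → 1/2 O, 1/2 B.
Rh cross +/- × +/- → 3/4 Rh+, 1/4 Rh-; so P(type O, Rh-positive) = 1/2 × 3/4 = 3/8 per child.
P(none) = (5/8)^3 = 125/512; P(at least one) = 1 − 125/512 = 387/512.

387/512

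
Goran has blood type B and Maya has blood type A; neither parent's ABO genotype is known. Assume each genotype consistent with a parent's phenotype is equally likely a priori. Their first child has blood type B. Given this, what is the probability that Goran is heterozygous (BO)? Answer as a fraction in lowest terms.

Possible genotypes: Goran ∈ {BB, BO}; Maya ∈ {AA, AO}.
Weight each parental genotype pair by prior × P(type-B child):
  BB × AO: posterior weight 2/3.
  BO × AO: posterior weight 1/3.
Sum the posterior weight over pairs where Goran is BO: 1/3.

1/3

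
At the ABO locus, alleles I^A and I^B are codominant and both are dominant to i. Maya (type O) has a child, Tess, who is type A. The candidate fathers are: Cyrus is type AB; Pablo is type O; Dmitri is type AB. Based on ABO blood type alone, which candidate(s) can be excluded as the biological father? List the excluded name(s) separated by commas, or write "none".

A candidate is excluded only if no genotype consistent with his phenotype could produce a type A child with a type O mother.
Pablo (type O): no genotype consistent with that phenotype can produce a type-A child with a type-O mother.

Pablo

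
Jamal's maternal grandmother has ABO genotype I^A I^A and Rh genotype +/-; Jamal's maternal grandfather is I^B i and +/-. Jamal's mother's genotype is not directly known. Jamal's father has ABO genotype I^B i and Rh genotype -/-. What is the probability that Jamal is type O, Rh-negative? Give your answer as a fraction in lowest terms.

1/16

Jamal's mother's ABO genotype from I^A I^A × I^B i: 1/2 I^A I^B, 1/2 I^A i.
Crossing each possibility with the father I^B i and summing P(type O): 1/2·0 + 1/2·1/4 = 1/8.
Similarly for Rh via the mother's Rh distribution: P(Rh-) = 1/2.
Independent loci: 1/8 × 1/2 = 1/16.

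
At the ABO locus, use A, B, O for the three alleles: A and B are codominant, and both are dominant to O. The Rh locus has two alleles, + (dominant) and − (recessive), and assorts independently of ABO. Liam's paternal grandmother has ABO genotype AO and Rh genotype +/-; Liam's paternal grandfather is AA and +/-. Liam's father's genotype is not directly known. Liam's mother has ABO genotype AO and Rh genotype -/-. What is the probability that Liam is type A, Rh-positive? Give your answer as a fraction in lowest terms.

7/16

Liam's father's ABO genotype from AO × AA: 1/2 AA, 1/2 AO.
Crossing each possibility with the mother AO and summing P(type A): 1/2·1 + 1/2·3/4 = 7/8.
Similarly for Rh via the father's Rh distribution: P(Rh+) = 1/2.
Independent loci: 7/8 × 1/2 = 7/16.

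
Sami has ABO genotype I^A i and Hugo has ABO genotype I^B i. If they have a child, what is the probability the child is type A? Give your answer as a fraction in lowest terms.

1/4

ABO cross I^A i × I^B i → offspring phenotypes: 1/4 O, 1/4 A, 1/4 B, 1/4 AB.
So P(type A) = 1/4.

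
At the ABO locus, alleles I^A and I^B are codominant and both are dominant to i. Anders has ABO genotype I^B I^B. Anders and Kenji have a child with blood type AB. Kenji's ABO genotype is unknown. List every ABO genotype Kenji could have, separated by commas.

I^A I^A, I^A I^B, I^A i

For each candidate genotype of Kenji, check whether crossing it with I^B I^B can produce every observed child phenotype.
  I^A I^A → possible child types {AB} ✓
  I^A I^B → possible child types {B, AB} ✓
  I^A i → possible child types {B, AB} ✓
  I^B I^B → possible child types {B} ✗
  I^B i → possible child types {B} ✗
  i i → possible child types {B} ✗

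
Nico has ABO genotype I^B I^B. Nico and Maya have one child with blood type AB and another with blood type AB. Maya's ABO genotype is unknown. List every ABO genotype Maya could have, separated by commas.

I^A I^A, I^A I^B, I^A i

For each candidate genotype of Maya, check whether crossing it with I^B I^B can produce every observed child phenotype.
  I^A I^A → possible child types {AB} ✓
  I^A I^B → possible child types {B, AB} ✓
  I^A i → possible child types {B, AB} ✓
  I^B I^B → possible child types {B} ✗
  I^B i → possible child types {B} ✗
  i i → possible child types {B} ✗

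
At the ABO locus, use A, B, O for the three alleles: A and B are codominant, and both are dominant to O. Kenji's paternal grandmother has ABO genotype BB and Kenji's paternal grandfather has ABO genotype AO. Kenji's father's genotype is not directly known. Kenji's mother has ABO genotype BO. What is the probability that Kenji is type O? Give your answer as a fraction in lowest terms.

1/8

Kenji's father's ABO genotype from BB × AO: 1/2 AB, 1/2 BO.
Crossing each possibility with the mother BO and summing P(type O): 1/2·0 + 1/2·1/4 = 1/8.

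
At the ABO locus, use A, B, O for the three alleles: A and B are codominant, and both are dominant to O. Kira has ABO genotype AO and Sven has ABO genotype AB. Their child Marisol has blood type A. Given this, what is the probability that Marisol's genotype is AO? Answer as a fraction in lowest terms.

Cross AO × AB → 1/4 AA, 1/4 AB, 1/4 AO, 1/4 BO.
Type-A genotypes among offspring: AA (1/4), AO (1/4); total 1/2.
P(AO | type A) = (1/4) / (1/2) = 1/2.

1/2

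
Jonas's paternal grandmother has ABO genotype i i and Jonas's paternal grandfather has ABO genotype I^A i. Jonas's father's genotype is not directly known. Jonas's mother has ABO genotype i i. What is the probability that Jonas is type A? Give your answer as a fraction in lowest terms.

1/4

Jonas's father's ABO genotype from i i × I^A i: 1/2 I^A i, 1/2 i i.
Crossing each possibility with the mother i i and summing P(type A): 1/2·1/2 + 1/2·0 = 1/4.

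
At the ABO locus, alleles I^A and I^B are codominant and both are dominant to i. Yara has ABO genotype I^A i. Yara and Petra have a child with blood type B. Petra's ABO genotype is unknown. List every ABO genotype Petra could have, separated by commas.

For each candidate genotype of Petra, check whether crossing it with I^A i can produce every observed child phenotype.
  I^A I^A → possible child types {A} ✗
  I^A I^B → possible child types {A, B, AB} ✓
  I^A i → possible child types {O, A} ✗
  I^B I^B → possible child types {B, AB} ✓
  I^B i → possible child types {O, A, B, AB} ✓
  i i → possible child types {O, A} ✗

I^A I^B, I^B I^B, I^B i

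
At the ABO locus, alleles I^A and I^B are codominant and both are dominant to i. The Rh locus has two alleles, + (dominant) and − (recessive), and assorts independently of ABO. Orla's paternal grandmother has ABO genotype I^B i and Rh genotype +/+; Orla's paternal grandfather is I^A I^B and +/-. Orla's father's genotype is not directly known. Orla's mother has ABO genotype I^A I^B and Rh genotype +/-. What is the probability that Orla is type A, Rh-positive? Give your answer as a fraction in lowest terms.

Orla's father's ABO genotype from I^B i × I^A I^B: 1/4 I^A I^B, 1/4 I^A i, 1/4 I^B I^B, 1/4 I^B i.
Crossing each possibility with the mother I^A I^B and summing P(type A): 1/4·1/4 + 1/4·1/2 + 1/4·0 + 1/4·1/4 = 1/4.
Similarly for Rh via the father's Rh distribution: P(Rh+) = 7/8.
Independent loci: 1/4 × 7/8 = 7/32.

7/32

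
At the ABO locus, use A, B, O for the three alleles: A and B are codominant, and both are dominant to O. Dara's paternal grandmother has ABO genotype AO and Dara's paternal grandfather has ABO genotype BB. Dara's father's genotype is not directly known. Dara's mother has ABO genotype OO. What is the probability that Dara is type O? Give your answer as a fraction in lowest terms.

1/4

Dara's father's ABO genotype from AO × BB: 1/2 AB, 1/2 BO.
Crossing each possibility with the mother OO and summing P(type O): 1/2·0 + 1/2·1/2 = 1/4.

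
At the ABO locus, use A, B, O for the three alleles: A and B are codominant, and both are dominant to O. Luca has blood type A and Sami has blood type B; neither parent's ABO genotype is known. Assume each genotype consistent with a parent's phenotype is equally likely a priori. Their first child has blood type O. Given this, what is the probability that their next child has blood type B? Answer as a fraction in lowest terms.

Possible genotypes: Luca ∈ {AA, AO}; Sami ∈ {BB, BO}.
Weight each parental genotype pair by prior × P(type-O child):
  AO × BO: posterior weight 1; P(next child type B) = 1/4.
Weighted sum = 1/4.

1/4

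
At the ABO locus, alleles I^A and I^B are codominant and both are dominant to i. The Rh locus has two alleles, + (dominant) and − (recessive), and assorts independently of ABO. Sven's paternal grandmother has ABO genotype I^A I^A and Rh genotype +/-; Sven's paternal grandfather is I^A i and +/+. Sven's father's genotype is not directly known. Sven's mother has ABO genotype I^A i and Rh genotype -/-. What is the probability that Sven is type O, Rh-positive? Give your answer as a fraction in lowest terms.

3/32

Sven's father's ABO genotype from I^A I^A × I^A i: 1/2 I^A I^A, 1/2 I^A i.
Crossing each possibility with the mother I^A i and summing P(type O): 1/2·0 + 1/2·1/4 = 1/8.
Similarly for Rh via the father's Rh distribution: P(Rh+) = 3/4.
Independent loci: 1/8 × 3/4 = 3/32.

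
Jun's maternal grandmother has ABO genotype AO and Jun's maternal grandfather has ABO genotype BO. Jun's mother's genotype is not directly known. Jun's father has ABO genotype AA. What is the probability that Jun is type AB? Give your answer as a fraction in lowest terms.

1/4

Jun's mother's ABO genotype from AO × BO: 1/4 AB, 1/4 AO, 1/4 BO, 1/4 OO.
Crossing each possibility with the father AA and summing P(type AB): 1/4·1/2 + 1/4·0 + 1/4·1/2 + 1/4·0 = 1/4.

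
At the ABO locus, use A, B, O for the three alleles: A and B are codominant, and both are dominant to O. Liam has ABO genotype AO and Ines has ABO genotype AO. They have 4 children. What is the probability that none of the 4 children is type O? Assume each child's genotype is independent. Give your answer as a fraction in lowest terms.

ABO cross AO × AO → 1/4 O, 3/4 A.
So P(type O) = 1/4 per child.
P(not type O) = 3/4 for one child; (3/4)^4 = 81/256.

81/256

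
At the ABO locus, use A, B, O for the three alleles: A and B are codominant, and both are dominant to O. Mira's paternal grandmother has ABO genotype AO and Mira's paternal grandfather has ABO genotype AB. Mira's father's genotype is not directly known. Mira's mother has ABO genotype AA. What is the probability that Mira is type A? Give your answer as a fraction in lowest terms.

3/4

Mira's father's ABO genotype from AO × AB: 1/4 AA, 1/4 AB, 1/4 AO, 1/4 BO.
Crossing each possibility with the mother AA and summing P(type A): 1/4·1 + 1/4·1/2 + 1/4·1 + 1/4·1/2 = 3/4.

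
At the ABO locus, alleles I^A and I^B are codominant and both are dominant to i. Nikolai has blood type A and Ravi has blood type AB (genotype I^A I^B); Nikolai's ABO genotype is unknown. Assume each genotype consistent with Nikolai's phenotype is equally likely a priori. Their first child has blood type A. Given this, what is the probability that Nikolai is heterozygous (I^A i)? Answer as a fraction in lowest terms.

1/2

Possible genotypes: Nikolai ∈ {I^A I^A, I^A i}; Ravi ∈ {I^A I^B}.
Weight each parental genotype pair by prior × P(type-A child):
  I^A I^A × I^A I^B: posterior weight 1/2.
  I^A i × I^A I^B: posterior weight 1/2.
Sum the posterior weight over pairs where Nikolai is I^A i: 1/2.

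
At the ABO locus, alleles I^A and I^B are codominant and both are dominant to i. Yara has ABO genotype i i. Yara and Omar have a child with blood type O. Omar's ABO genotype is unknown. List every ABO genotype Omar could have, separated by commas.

I^A i, I^B i, i i

For each candidate genotype of Omar, check whether crossing it with i i can produce every observed child phenotype.
  I^A I^A → possible child types {A} ✗
  I^A I^B → possible child types {A, B} ✗
  I^A i → possible child types {O, A} ✓
  I^B I^B → possible child types {B} ✗
  I^B i → possible child types {O, B} ✓
  i i → possible child types {O} ✓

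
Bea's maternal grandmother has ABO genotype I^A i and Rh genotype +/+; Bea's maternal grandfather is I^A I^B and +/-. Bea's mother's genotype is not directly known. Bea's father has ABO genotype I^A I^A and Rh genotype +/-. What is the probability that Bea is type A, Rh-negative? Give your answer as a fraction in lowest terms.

3/32

Bea's mother's ABO genotype from I^A i × I^A I^B: 1/4 I^A I^A, 1/4 I^A I^B, 1/4 I^A i, 1/4 I^B i.
Crossing each possibility with the father I^A I^A and summing P(type A): 1/4·1 + 1/4·1/2 + 1/4·1 + 1/4·1/2 = 3/4.
Similarly for Rh via the mother's Rh distribution: P(Rh-) = 1/8.
Independent loci: 3/4 × 1/8 = 3/32.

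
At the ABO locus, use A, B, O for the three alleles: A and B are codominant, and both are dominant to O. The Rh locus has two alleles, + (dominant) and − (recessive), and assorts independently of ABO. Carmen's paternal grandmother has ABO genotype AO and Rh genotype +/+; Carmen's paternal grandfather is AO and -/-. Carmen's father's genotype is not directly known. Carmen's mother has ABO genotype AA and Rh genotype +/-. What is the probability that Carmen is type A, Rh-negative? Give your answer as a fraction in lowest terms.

Carmen's father's ABO genotype from AO × AO: 1/4 AA, 1/2 AO, 1/4 OO.
Crossing each possibility with the mother AA and summing P(type A): 1/4·1 + 1/2·1 + 1/4·1 = 1.
Similarly for Rh via the father's Rh distribution: P(Rh-) = 1/4.
Independent loci: 1 × 1/4 = 1/4.

1/4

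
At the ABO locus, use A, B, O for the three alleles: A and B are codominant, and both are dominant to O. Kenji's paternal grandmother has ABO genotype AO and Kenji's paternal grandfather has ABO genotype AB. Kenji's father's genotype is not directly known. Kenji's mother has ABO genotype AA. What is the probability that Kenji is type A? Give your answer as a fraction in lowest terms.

3/4

Kenji's father's ABO genotype from AO × AB: 1/4 AA, 1/4 AB, 1/4 AO, 1/4 BO.
Crossing each possibility with the mother AA and summing P(type A): 1/4·1 + 1/4·1/2 + 1/4·1 + 1/4·1/2 = 3/4.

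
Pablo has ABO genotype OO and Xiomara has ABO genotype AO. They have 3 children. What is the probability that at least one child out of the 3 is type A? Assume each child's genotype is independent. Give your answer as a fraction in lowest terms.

7/8

ABO cross OO × AO → 1/2 O, 1/2 A.
So P(type A) = 1/2 per child.
P(none) = (1/2)^3 = 1/8; P(at least one) = 1 − 1/8 = 7/8.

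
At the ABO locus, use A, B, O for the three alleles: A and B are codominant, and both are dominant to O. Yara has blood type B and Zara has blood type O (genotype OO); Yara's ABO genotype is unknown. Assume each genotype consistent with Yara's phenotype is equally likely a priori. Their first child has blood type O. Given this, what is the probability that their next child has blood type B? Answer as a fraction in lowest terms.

Possible genotypes: Yara ∈ {BB, BO}; Zara ∈ {OO}.
Weight each parental genotype pair by prior × P(type-O child):
  BO × OO: posterior weight 1; P(next child type B) = 1/2.
Weighted sum = 1/2.

1/2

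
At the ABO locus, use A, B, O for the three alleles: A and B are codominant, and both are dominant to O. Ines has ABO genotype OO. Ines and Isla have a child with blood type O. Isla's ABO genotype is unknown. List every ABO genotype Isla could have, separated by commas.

AO, BO, OO

For each candidate genotype of Isla, check whether crossing it with OO can produce every observed child phenotype.
  AA → possible child types {A} ✗
  AB → possible child types {A, B} ✗
  AO → possible child types {O, A} ✓
  BB → possible child types {B} ✗
  BO → possible child types {O, B} ✓
  OO → possible child types {O} ✓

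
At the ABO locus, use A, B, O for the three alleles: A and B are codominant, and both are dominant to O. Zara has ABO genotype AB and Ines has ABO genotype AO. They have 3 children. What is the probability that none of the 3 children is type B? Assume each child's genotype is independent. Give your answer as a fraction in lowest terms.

27/64

ABO cross AB × AO → 1/2 A, 1/4 B, 1/4 AB.
So P(type B) = 1/4 per child.
P(not type B) = 3/4 for one child; (3/4)^3 = 27/64.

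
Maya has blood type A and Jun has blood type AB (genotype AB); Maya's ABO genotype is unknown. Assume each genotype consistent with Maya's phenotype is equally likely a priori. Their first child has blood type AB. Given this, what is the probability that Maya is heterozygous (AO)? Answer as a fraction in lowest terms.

1/3

Possible genotypes: Maya ∈ {AA, AO}; Jun ∈ {AB}.
Weight each parental genotype pair by prior × P(type-AB child):
  AA × AB: posterior weight 2/3.
  AO × AB: posterior weight 1/3.
Sum the posterior weight over pairs where Maya is AO: 1/3.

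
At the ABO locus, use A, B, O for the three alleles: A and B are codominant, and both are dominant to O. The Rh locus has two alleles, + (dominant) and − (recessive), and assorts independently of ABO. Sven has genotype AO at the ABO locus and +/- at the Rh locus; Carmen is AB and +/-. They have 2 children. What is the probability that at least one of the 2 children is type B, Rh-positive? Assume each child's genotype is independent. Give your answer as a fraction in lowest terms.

ABO cross AO × AB → 1/2 A, 1/4 B, 1/4 AB.
Rh cross +/- × +/- → 3/4 Rh+, 1/4 Rh-; so P(type B, Rh-positive) = 1/4 × 3/4 = 3/16 per child.
P(none) = (13/16)^2 = 169/256; P(at least one) = 1 − 169/256 = 87/256.

87/256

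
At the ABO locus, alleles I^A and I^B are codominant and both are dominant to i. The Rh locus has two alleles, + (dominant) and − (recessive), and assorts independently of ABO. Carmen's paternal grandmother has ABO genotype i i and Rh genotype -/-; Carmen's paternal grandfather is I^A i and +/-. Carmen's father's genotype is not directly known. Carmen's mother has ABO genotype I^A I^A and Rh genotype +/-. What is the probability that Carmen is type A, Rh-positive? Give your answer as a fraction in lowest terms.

Carmen's father's ABO genotype from i i × I^A i: 1/2 I^A i, 1/2 i i.
Crossing each possibility with the mother I^A I^A and summing P(type A): 1/2·1 + 1/2·1 = 1.
Similarly for Rh via the father's Rh distribution: P(Rh+) = 5/8.
Independent loci: 1 × 5/8 = 5/8.

5/8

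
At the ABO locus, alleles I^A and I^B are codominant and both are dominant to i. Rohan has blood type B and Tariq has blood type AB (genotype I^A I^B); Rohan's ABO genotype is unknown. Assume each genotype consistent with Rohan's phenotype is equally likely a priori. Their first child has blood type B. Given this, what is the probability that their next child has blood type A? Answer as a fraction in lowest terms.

1/8

Possible genotypes: Rohan ∈ {I^B I^B, I^B i}; Tariq ∈ {I^A I^B}.
Weight each parental genotype pair by prior × P(type-B child):
  I^B I^B × I^A I^B: posterior weight 1/2; P(next child type A) = 0.
  I^B i × I^A I^B: posterior weight 1/2; P(next child type A) = 1/4.
Weighted sum = 1/8.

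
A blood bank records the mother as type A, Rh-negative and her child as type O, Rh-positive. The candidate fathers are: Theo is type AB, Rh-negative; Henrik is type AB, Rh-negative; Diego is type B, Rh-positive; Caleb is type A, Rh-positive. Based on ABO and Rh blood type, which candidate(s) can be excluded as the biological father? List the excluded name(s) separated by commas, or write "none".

A candidate is excluded only if no genotype consistent with his phenotype could produce a type O, Rh-positive child with a type A, Rh-negative mother.
Theo (type AB, Rh-): no genotype consistent with that phenotype can produce a type-O Rh+ child with a type-A mother.
Henrik (type AB, Rh-): no genotype consistent with that phenotype can produce a type-O Rh+ child with a type-A mother.

Theo, Henrik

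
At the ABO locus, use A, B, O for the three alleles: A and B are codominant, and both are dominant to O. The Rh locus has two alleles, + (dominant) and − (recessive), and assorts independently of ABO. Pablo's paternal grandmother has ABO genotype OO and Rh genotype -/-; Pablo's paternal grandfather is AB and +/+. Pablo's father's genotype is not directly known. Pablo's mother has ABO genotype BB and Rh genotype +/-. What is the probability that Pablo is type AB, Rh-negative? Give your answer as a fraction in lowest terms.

1/16

Pablo's father's ABO genotype from OO × AB: 1/2 AO, 1/2 BO.
Crossing each possibility with the mother BB and summing P(type AB): 1/2·1/2 + 1/2·0 = 1/4.
Similarly for Rh via the father's Rh distribution: P(Rh-) = 1/4.
Independent loci: 1/4 × 1/4 = 1/16.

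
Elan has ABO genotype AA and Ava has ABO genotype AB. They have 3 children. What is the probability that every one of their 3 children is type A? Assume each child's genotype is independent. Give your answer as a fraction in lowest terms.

1/8

ABO cross AA × AB → 1/2 A, 1/2 AB.
So P(type A) = 1/2 per child.
All 3 independent: (1/2)^3 = 1/8.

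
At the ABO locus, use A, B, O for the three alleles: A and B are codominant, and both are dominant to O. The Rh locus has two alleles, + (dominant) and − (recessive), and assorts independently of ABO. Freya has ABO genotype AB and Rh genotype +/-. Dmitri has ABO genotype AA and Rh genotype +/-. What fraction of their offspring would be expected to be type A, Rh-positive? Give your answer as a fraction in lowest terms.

ABO cross AB × AA → offspring phenotypes: 1/2 A, 1/2 AB.
Rh cross +/- × +/- → 3/4 Rh+, 1/4 Rh-.
Independent loci: P(type A, Rh-positive) = 1/2 × 3/4 = 3/8.

3/8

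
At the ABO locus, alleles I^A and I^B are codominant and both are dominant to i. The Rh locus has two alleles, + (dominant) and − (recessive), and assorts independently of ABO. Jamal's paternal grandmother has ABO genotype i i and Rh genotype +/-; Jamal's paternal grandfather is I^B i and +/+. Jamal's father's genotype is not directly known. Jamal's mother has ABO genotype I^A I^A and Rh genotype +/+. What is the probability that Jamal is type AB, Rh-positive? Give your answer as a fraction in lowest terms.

1/4

Jamal's father's ABO genotype from i i × I^B i: 1/2 I^B i, 1/2 i i.
Crossing each possibility with the mother I^A I^A and summing P(type AB): 1/2·1/2 + 1/2·0 = 1/4.
Similarly for Rh via the father's Rh distribution: P(Rh+) = 1.
Independent loci: 1/4 × 1 = 1/4.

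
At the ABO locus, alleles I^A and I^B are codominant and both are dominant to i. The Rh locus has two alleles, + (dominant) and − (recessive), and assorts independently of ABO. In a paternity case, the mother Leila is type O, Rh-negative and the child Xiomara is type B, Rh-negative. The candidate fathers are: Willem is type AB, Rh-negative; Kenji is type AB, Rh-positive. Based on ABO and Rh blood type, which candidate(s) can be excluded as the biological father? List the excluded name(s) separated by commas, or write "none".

A candidate is excluded only if no genotype consistent with his phenotype could produce a type B, Rh-negative child with a type O, Rh-negative mother.
Every candidate has at least one consistent genotype combination, so none can be excluded.

none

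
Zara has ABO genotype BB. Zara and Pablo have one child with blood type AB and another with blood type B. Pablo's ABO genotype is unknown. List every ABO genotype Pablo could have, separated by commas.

For each candidate genotype of Pablo, check whether crossing it with BB can produce every observed child phenotype.
  AA → possible child types {AB} ✗
  AB → possible child types {B, AB} ✓
  AO → possible child types {B, AB} ✓
  BB → possible child types {B} ✗
  BO → possible child types {B} ✗
  OO → possible child types {B} ✗

AB, AO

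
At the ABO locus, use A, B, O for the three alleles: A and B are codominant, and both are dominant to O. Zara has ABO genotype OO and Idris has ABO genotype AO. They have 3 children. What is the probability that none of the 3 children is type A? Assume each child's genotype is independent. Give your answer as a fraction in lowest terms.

ABO cross OO × AO → 1/2 O, 1/2 A.
So P(type A) = 1/2 per child.
P(not type A) = 1/2 for one child; (1/2)^3 = 1/8.

1/8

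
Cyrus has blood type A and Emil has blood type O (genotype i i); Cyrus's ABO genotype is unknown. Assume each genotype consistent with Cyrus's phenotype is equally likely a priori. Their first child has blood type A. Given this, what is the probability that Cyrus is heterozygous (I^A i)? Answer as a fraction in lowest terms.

1/3

Possible genotypes: Cyrus ∈ {I^A I^A, I^A i}; Emil ∈ {i i}.
Weight each parental genotype pair by prior × P(type-A child):
  I^A I^A × i i: posterior weight 2/3.
  I^A i × i i: posterior weight 1/3.
Sum the posterior weight over pairs where Cyrus is I^A i: 1/3.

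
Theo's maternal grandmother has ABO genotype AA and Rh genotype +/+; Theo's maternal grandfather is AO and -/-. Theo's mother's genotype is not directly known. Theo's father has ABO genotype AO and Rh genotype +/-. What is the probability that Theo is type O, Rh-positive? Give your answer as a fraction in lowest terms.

3/32

Theo's mother's ABO genotype from AA × AO: 1/2 AA, 1/2 AO.
Crossing each possibility with the father AO and summing P(type O): 1/2·0 + 1/2·1/4 = 1/8.
Similarly for Rh via the mother's Rh distribution: P(Rh+) = 3/4.
Independent loci: 1/8 × 3/4 = 3/32.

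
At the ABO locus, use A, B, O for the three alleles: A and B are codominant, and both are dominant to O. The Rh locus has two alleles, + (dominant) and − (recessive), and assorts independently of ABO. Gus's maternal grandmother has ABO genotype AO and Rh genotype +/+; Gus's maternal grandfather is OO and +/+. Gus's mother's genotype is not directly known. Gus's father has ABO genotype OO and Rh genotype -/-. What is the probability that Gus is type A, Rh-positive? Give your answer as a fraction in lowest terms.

Gus's mother's ABO genotype from AO × OO: 1/2 AO, 1/2 OO.
Crossing each possibility with the father OO and summing P(type A): 1/2·1/2 + 1/2·0 = 1/4.
Similarly for Rh via the mother's Rh distribution: P(Rh+) = 1.
Independent loci: 1/4 × 1 = 1/4.

1/4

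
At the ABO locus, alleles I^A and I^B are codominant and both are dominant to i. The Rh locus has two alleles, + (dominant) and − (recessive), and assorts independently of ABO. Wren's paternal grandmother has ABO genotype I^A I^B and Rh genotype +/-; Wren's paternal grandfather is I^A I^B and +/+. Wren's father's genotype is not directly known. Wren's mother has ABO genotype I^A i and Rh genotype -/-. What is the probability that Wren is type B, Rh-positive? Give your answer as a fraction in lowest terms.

3/16

Wren's father's ABO genotype from I^A I^B × I^A I^B: 1/4 I^A I^A, 1/2 I^A I^B, 1/4 I^B I^B.
Crossing each possibility with the mother I^A i and summing P(type B): 1/4·0 + 1/2·1/4 + 1/4·1/2 = 1/4.
Similarly for Rh via the father's Rh distribution: P(Rh+) = 3/4.
Independent loci: 1/4 × 3/4 = 3/16.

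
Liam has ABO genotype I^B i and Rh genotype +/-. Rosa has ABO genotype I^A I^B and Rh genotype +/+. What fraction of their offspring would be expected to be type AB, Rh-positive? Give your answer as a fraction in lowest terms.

1/4

ABO cross I^B i × I^A I^B → offspring phenotypes: 1/4 A, 1/2 B, 1/4 AB.
Rh cross +/- × +/+ → 1 Rh+.
Independent loci: P(type AB, Rh-positive) = 1/4 × 1 = 1/4.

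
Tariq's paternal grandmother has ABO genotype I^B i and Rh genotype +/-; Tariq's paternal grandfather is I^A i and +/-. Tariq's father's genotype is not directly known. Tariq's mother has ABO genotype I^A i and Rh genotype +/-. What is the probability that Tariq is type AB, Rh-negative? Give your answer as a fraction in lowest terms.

Tariq's father's ABO genotype from I^B i × I^A i: 1/4 I^A I^B, 1/4 I^A i, 1/4 I^B i, 1/4 i i.
Crossing each possibility with the mother I^A i and summing P(type AB): 1/4·1/4 + 1/4·0 + 1/4·1/4 + 1/4·0 = 1/8.
Similarly for Rh via the father's Rh distribution: P(Rh-) = 1/4.
Independent loci: 1/8 × 1/4 = 1/32.

1/32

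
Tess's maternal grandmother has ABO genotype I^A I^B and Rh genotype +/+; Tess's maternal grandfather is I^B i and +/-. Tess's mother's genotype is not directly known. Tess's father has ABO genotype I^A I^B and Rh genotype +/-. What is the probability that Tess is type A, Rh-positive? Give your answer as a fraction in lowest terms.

7/32

Tess's mother's ABO genotype from I^A I^B × I^B i: 1/4 I^A I^B, 1/4 I^A i, 1/4 I^B I^B, 1/4 I^B i.
Crossing each possibility with the father I^A I^B and summing P(type A): 1/4·1/4 + 1/4·1/2 + 1/4·0 + 1/4·1/4 = 1/4.
Similarly for Rh via the mother's Rh distribution: P(Rh+) = 7/8.
Independent loci: 1/4 × 7/8 = 7/32.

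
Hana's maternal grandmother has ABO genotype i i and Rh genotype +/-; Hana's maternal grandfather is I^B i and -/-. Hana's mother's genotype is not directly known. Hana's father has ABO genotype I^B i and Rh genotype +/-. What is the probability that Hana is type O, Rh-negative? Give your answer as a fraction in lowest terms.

Hana's mother's ABO genotype from i i × I^B i: 1/2 I^B i, 1/2 i i.
Crossing each possibility with the father I^B i and summing P(type O): 1/2·1/4 + 1/2·1/2 = 3/8.
Similarly for Rh via the mother's Rh distribution: P(Rh-) = 3/8.
Independent loci: 3/8 × 3/8 = 9/64.

9/64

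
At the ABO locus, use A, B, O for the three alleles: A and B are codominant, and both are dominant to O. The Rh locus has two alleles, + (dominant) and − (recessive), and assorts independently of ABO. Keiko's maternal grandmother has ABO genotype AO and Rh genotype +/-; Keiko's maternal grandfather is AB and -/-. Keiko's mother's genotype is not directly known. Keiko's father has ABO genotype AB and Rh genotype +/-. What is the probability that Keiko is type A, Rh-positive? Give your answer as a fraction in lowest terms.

15/64

Keiko's mother's ABO genotype from AO × AB: 1/4 AA, 1/4 AB, 1/4 AO, 1/4 BO.
Crossing each possibility with the father AB and summing P(type A): 1/4·1/2 + 1/4·1/4 + 1/4·1/2 + 1/4·1/4 = 3/8.
Similarly for Rh via the mother's Rh distribution: P(Rh+) = 5/8.
Independent loci: 3/8 × 5/8 = 15/64.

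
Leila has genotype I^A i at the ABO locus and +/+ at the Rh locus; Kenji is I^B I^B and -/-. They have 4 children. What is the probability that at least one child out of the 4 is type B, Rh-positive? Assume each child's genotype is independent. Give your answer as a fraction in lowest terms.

ABO cross I^A i × I^B I^B → 1/2 B, 1/2 AB.
Rh cross +/+ × -/- → 1 Rh+; so P(type B, Rh-positive) = 1/2 × 1 = 1/2 per child.
P(none) = (1/2)^4 = 1/16; P(at least one) = 1 − 1/16 = 15/16.

15/16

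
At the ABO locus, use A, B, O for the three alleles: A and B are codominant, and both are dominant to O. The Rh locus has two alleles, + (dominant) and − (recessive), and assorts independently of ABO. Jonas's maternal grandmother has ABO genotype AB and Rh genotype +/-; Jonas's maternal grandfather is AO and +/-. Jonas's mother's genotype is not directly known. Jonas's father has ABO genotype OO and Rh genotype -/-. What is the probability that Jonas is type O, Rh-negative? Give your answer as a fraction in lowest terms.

1/8

Jonas's mother's ABO genotype from AB × AO: 1/4 AA, 1/4 AB, 1/4 AO, 1/4 BO.
Crossing each possibility with the father OO and summing P(type O): 1/4·0 + 1/4·0 + 1/4·1/2 + 1/4·1/2 = 1/4.
Similarly for Rh via the mother's Rh distribution: P(Rh-) = 1/2.
Independent loci: 1/4 × 1/2 = 1/8.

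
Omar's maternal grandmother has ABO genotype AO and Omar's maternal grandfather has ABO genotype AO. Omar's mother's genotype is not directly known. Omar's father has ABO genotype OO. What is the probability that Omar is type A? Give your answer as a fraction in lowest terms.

1/2

Omar's mother's ABO genotype from AO × AO: 1/4 AA, 1/2 AO, 1/4 OO.
Crossing each possibility with the father OO and summing P(type A): 1/4·1 + 1/2·1/2 + 1/4·0 = 1/2.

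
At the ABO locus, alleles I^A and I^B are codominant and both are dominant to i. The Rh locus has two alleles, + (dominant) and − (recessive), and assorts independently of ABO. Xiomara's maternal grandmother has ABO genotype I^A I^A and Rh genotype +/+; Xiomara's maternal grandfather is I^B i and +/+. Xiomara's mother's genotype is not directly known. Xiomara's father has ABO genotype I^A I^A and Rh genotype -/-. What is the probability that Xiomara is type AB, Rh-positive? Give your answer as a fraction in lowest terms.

1/4

Xiomara's mother's ABO genotype from I^A I^A × I^B i: 1/2 I^A I^B, 1/2 I^A i.
Crossing each possibility with the father I^A I^A and summing P(type AB): 1/2·1/2 + 1/2·0 = 1/4.
Similarly for Rh via the mother's Rh distribution: P(Rh+) = 1.
Independent loci: 1/4 × 1 = 1/4.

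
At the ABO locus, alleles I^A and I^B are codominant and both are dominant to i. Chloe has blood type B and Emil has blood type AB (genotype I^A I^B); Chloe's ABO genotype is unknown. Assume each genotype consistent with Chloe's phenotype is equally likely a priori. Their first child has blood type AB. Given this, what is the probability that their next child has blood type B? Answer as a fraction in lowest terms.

1/2

Possible genotypes: Chloe ∈ {I^B I^B, I^B i}; Emil ∈ {I^A I^B}.
Weight each parental genotype pair by prior × P(type-AB child):
  I^B I^B × I^A I^B: posterior weight 2/3; P(next child type B) = 1/2.
  I^B i × I^A I^B: posterior weight 1/3; P(next child type B) = 1/2.
Weighted sum = 1/2.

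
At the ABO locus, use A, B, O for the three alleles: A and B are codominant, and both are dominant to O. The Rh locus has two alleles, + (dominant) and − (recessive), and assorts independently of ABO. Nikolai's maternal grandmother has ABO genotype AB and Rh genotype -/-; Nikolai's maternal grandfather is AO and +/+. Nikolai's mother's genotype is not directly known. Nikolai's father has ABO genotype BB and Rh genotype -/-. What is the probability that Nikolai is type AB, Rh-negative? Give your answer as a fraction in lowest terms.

1/4

Nikolai's mother's ABO genotype from AB × AO: 1/4 AA, 1/4 AB, 1/4 AO, 1/4 BO.
Crossing each possibility with the father BB and summing P(type AB): 1/4·1 + 1/4·1/2 + 1/4·1/2 + 1/4·0 = 1/2.
Similarly for Rh via the mother's Rh distribution: P(Rh-) = 1/2.
Independent loci: 1/2 × 1/2 = 1/4.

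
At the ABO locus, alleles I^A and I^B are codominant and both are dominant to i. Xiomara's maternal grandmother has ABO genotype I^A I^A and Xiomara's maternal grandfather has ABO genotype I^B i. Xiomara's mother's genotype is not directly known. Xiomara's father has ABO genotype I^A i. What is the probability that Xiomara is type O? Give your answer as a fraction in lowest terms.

Xiomara's mother's ABO genotype from I^A I^A × I^B i: 1/2 I^A I^B, 1/2 I^A i.
Crossing each possibility with the father I^A i and summing P(type O): 1/2·0 + 1/2·1/4 = 1/8.

1/8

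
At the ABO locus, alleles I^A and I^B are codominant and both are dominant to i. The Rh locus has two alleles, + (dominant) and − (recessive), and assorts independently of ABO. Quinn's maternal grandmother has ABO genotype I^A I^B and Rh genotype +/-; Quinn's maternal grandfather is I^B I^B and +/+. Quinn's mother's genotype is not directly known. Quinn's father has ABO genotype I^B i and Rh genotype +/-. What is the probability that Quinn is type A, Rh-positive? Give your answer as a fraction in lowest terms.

Quinn's mother's ABO genotype from I^A I^B × I^B I^B: 1/2 I^A I^B, 1/2 I^B I^B.
Crossing each possibility with the father I^B i and summing P(type A): 1/2·1/4 + 1/2·0 = 1/8.
Similarly for Rh via the mother's Rh distribution: P(Rh+) = 7/8.
Independent loci: 1/8 × 7/8 = 7/64.

7/64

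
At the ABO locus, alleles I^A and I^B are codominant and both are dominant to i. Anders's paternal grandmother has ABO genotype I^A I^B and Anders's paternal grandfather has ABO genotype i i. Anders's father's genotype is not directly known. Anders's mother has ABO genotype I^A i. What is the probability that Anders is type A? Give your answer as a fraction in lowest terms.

1/2

Anders's father's ABO genotype from I^A I^B × i i: 1/2 I^A i, 1/2 I^B i.
Crossing each possibility with the mother I^A i and summing P(type A): 1/2·3/4 + 1/2·1/4 = 1/2.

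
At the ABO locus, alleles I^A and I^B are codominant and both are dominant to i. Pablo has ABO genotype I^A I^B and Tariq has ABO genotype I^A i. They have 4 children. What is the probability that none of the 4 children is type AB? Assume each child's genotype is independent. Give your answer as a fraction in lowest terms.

81/256

ABO cross I^A I^B × I^A i → 1/2 A, 1/4 B, 1/4 AB.
So P(type AB) = 1/4 per child.
P(not type AB) = 3/4 for one child; (3/4)^4 = 81/256.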